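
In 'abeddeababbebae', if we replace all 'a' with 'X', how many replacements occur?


re.sub('a', 'X', text) replaces every occurrence of 'a' with 'X'.
Text: 'abeddeababbebae'
Scanning for 'a':
  pos 0: 'a' -> replacement #1
  pos 6: 'a' -> replacement #2
  pos 8: 'a' -> replacement #3
  pos 13: 'a' -> replacement #4
Total replacements: 4

4


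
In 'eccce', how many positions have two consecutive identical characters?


Looking for consecutive identical characters in 'eccce':
  pos 0-1: 'e' vs 'c' -> different
  pos 1-2: 'c' vs 'c' -> MATCH ('cc')
  pos 2-3: 'c' vs 'c' -> MATCH ('cc')
  pos 3-4: 'c' vs 'e' -> different
Consecutive identical pairs: ['cc', 'cc']
Count: 2

2


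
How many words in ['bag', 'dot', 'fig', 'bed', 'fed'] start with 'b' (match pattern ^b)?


Pattern ^b anchors to start of word. Check which words begin with 'b':
  'bag' -> MATCH (starts with 'b')
  'dot' -> no
  'fig' -> no
  'bed' -> MATCH (starts with 'b')
  'fed' -> no
Matching words: ['bag', 'bed']
Count: 2

2


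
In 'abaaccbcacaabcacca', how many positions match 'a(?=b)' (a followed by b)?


Lookahead 'a(?=b)' matches 'a' only when followed by 'b'.
String: 'abaaccbcacaabcacca'
Checking each position where char is 'a':
  pos 0: 'a' -> MATCH (next='b')
  pos 2: 'a' -> no (next='a')
  pos 3: 'a' -> no (next='c')
  pos 8: 'a' -> no (next='c')
  pos 10: 'a' -> no (next='a')
  pos 11: 'a' -> MATCH (next='b')
  pos 14: 'a' -> no (next='c')
Matching positions: [0, 11]
Count: 2

2


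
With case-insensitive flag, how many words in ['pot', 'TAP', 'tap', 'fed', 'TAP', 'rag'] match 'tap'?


Case-insensitive matching: compare each word's lowercase form to 'tap'.
  'pot' -> lower='pot' -> no
  'TAP' -> lower='tap' -> MATCH
  'tap' -> lower='tap' -> MATCH
  'fed' -> lower='fed' -> no
  'TAP' -> lower='tap' -> MATCH
  'rag' -> lower='rag' -> no
Matches: ['TAP', 'tap', 'TAP']
Count: 3

3


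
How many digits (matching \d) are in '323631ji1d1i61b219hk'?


\d matches any digit 0-9.
Scanning '323631ji1d1i61b219hk':
  pos 0: '3' -> DIGIT
  pos 1: '2' -> DIGIT
  pos 2: '3' -> DIGIT
  pos 3: '6' -> DIGIT
  pos 4: '3' -> DIGIT
  pos 5: '1' -> DIGIT
  pos 8: '1' -> DIGIT
  pos 10: '1' -> DIGIT
  pos 12: '6' -> DIGIT
  pos 13: '1' -> DIGIT
  pos 15: '2' -> DIGIT
  pos 16: '1' -> DIGIT
  pos 17: '9' -> DIGIT
Digits found: ['3', '2', '3', '6', '3', '1', '1', '1', '6', '1', '2', '1', '9']
Total: 13

13


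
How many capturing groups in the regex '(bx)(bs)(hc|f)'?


To count capturing groups, count each '(' that starts a group.
Pattern: '(bx)(bs)(hc|f)'
Walking through the pattern:
  Position 0: '(' -> group #1
  Position 4: '(' -> group #2
  Position 8: '(' -> group #3
Total capturing groups: 3

3


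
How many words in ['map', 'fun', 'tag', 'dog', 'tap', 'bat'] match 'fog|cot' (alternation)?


Alternation 'fog|cot' matches either 'fog' or 'cot'.
Checking each word:
  'map' -> no
  'fun' -> no
  'tag' -> no
  'dog' -> no
  'tap' -> no
  'bat' -> no
Matches: []
Count: 0

0


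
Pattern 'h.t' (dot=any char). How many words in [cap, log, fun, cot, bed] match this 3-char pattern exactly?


Pattern 'h.t' means: starts with 'h', any single char, ends with 't'.
Checking each word (must be exactly 3 chars):
  'cap' (len=3): no
  'log' (len=3): no
  'fun' (len=3): no
  'cot' (len=3): no
  'bed' (len=3): no
Matching words: []
Total: 0

0


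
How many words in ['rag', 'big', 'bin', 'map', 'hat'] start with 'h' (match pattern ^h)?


Pattern ^h anchors to start of word. Check which words begin with 'h':
  'rag' -> no
  'big' -> no
  'bin' -> no
  'map' -> no
  'hat' -> MATCH (starts with 'h')
Matching words: ['hat']
Count: 1

1


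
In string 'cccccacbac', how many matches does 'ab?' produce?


Pattern 'ab?' matches 'a' optionally followed by 'b'.
String: 'cccccacbac'
Scanning left to right for 'a' then checking next char:
  Match 1: 'a' (a not followed by b)
  Match 2: 'a' (a not followed by b)
Total matches: 2

2


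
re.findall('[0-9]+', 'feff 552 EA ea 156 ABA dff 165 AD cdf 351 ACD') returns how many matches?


Pattern '[0-9]+' finds one or more digits.
Text: 'feff 552 EA ea 156 ABA dff 165 AD cdf 351 ACD'
Scanning for matches:
  Match 1: '552'
  Match 2: '156'
  Match 3: '165'
  Match 4: '351'
Total matches: 4

4


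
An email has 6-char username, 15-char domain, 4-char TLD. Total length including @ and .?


An email address has format: username@domain.tld
Username length: 6
'@' character: 1
Domain length: 15
'.' character: 1
TLD length: 4
Total = 6 + 1 + 15 + 1 + 4 = 27

27


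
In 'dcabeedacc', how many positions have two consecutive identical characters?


Looking for consecutive identical characters in 'dcabeedacc':
  pos 0-1: 'd' vs 'c' -> different
  pos 1-2: 'c' vs 'a' -> different
  pos 2-3: 'a' vs 'b' -> different
  pos 3-4: 'b' vs 'e' -> different
  pos 4-5: 'e' vs 'e' -> MATCH ('ee')
  pos 5-6: 'e' vs 'd' -> different
  pos 6-7: 'd' vs 'a' -> different
  pos 7-8: 'a' vs 'c' -> different
  pos 8-9: 'c' vs 'c' -> MATCH ('cc')
Consecutive identical pairs: ['ee', 'cc']
Count: 2

2


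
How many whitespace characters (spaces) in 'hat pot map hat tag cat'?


\s matches whitespace characters (spaces, tabs, etc.).
Text: 'hat pot map hat tag cat'
This text has 6 words separated by spaces.
Number of spaces = number of words - 1 = 6 - 1 = 5

5


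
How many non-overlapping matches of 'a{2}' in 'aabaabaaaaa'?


Pattern 'a{2}' matches exactly 2 consecutive a's (greedy, non-overlapping).
String: 'aabaabaaaaa'
Scanning for runs of a's:
  Run at pos 0: 'aa' (length 2) -> 1 match(es)
  Run at pos 3: 'aa' (length 2) -> 1 match(es)
  Run at pos 6: 'aaaaa' (length 5) -> 2 match(es)
Matches found: ['aa', 'aa', 'aa', 'aa']
Total: 4

4


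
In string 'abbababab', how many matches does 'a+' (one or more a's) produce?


Pattern 'a+' matches one or more consecutive a's.
String: 'abbababab'
Scanning for runs of a:
  Match 1: 'a' (length 1)
  Match 2: 'a' (length 1)
  Match 3: 'a' (length 1)
  Match 4: 'a' (length 1)
Total matches: 4

4


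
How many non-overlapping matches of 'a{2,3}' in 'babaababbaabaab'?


Pattern 'a{2,3}' matches between 2 and 3 consecutive a's (greedy).
String: 'babaababbaabaab'
Finding runs of a's and applying greedy matching:
  Run at pos 1: 'a' (length 1)
  Run at pos 3: 'aa' (length 2)
  Run at pos 6: 'a' (length 1)
  Run at pos 9: 'aa' (length 2)
  Run at pos 12: 'aa' (length 2)
Matches: ['aa', 'aa', 'aa']
Count: 3

3


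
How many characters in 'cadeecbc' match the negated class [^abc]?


Negated class [^abc] matches any char NOT in {a, b, c}
Scanning 'cadeecbc':
  pos 0: 'c' -> no (excluded)
  pos 1: 'a' -> no (excluded)
  pos 2: 'd' -> MATCH
  pos 3: 'e' -> MATCH
  pos 4: 'e' -> MATCH
  pos 5: 'c' -> no (excluded)
  pos 6: 'b' -> no (excluded)
  pos 7: 'c' -> no (excluded)
Total matches: 3

3


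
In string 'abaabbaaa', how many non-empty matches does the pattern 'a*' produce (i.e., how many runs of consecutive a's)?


Pattern 'a*' matches zero or more a's. We want non-empty runs of consecutive a's.
String: 'abaabbaaa'
Walking through the string to find runs of a's:
  Run 1: positions 0-0 -> 'a'
  Run 2: positions 2-3 -> 'aa'
  Run 3: positions 6-8 -> 'aaa'
Non-empty runs found: ['a', 'aa', 'aaa']
Count: 3

3


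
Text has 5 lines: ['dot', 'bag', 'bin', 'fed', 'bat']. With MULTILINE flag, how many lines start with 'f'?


With MULTILINE flag, ^ matches the start of each line.
Lines: ['dot', 'bag', 'bin', 'fed', 'bat']
Checking which lines start with 'f':
  Line 1: 'dot' -> no
  Line 2: 'bag' -> no
  Line 3: 'bin' -> no
  Line 4: 'fed' -> MATCH
  Line 5: 'bat' -> no
Matching lines: ['fed']
Count: 1

1


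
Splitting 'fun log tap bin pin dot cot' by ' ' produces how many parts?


Splitting by ' ' breaks the string at each occurrence of the separator.
Text: 'fun log tap bin pin dot cot'
Parts after split:
  Part 1: 'fun'
  Part 2: 'log'
  Part 3: 'tap'
  Part 4: 'bin'
  Part 5: 'pin'
  Part 6: 'dot'
  Part 7: 'cot'
Total parts: 7

7


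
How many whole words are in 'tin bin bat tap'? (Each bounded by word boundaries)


Word boundaries (\b) mark the start/end of each word.
Text: 'tin bin bat tap'
Splitting by whitespace:
  Word 1: 'tin'
  Word 2: 'bin'
  Word 3: 'bat'
  Word 4: 'tap'
Total whole words: 4

4


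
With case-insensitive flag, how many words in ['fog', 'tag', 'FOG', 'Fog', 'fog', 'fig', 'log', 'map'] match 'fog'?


Case-insensitive matching: compare each word's lowercase form to 'fog'.
  'fog' -> lower='fog' -> MATCH
  'tag' -> lower='tag' -> no
  'FOG' -> lower='fog' -> MATCH
  'Fog' -> lower='fog' -> MATCH
  'fog' -> lower='fog' -> MATCH
  'fig' -> lower='fig' -> no
  'log' -> lower='log' -> no
  'map' -> lower='map' -> no
Matches: ['fog', 'FOG', 'Fog', 'fog']
Count: 4

4


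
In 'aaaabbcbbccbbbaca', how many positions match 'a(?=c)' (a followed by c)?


Lookahead 'a(?=c)' matches 'a' only when followed by 'c'.
String: 'aaaabbcbbccbbbaca'
Checking each position where char is 'a':
  pos 0: 'a' -> no (next='a')
  pos 1: 'a' -> no (next='a')
  pos 2: 'a' -> no (next='a')
  pos 3: 'a' -> no (next='b')
  pos 14: 'a' -> MATCH (next='c')
Matching positions: [14]
Count: 1

1


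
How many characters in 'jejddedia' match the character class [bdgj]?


Character class [bdgj] matches any of: {b, d, g, j}
Scanning string 'jejddedia' character by character:
  pos 0: 'j' -> MATCH
  pos 1: 'e' -> no
  pos 2: 'j' -> MATCH
  pos 3: 'd' -> MATCH
  pos 4: 'd' -> MATCH
  pos 5: 'e' -> no
  pos 6: 'd' -> MATCH
  pos 7: 'i' -> no
  pos 8: 'a' -> no
Total matches: 5

5


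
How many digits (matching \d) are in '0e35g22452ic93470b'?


\d matches any digit 0-9.
Scanning '0e35g22452ic93470b':
  pos 0: '0' -> DIGIT
  pos 2: '3' -> DIGIT
  pos 3: '5' -> DIGIT
  pos 5: '2' -> DIGIT
  pos 6: '2' -> DIGIT
  pos 7: '4' -> DIGIT
  pos 8: '5' -> DIGIT
  pos 9: '2' -> DIGIT
  pos 12: '9' -> DIGIT
  pos 13: '3' -> DIGIT
  pos 14: '4' -> DIGIT
  pos 15: '7' -> DIGIT
  pos 16: '0' -> DIGIT
Digits found: ['0', '3', '5', '2', '2', '4', '5', '2', '9', '3', '4', '7', '0']
Total: 13

13


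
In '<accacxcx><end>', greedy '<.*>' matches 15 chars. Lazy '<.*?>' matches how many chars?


Greedy '<.*>' tries to match as MUCH as possible.
Lazy '<.*?>' tries to match as LITTLE as possible.

String: '<accacxcx><end>'
Greedy '<.*>' starts at first '<' and extends to the LAST '>': '<accacxcx><end>' (15 chars)
Lazy '<.*?>' starts at first '<' and stops at the FIRST '>': '<accacxcx>' (10 chars)

10


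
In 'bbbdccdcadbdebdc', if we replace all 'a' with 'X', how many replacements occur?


re.sub('a', 'X', text) replaces every occurrence of 'a' with 'X'.
Text: 'bbbdccdcadbdebdc'
Scanning for 'a':
  pos 8: 'a' -> replacement #1
Total replacements: 1

1


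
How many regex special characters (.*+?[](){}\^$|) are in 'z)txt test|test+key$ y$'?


Regex special characters are: . * + ? [ ] ( ) { } \ ^ $ |
Scanning 'z)txt test|test+key$ y$':
  pos 1: ')' -> SPECIAL
  pos 10: '|' -> SPECIAL
  pos 15: '+' -> SPECIAL
  pos 19: '$' -> SPECIAL
  pos 22: '$' -> SPECIAL
Special chars found: [')', '|', '+', '$', '$']
Total: 5

5


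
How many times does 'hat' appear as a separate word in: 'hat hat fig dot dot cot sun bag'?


Scanning each word for exact match 'hat':
  Word 1: 'hat' -> MATCH
  Word 2: 'hat' -> MATCH
  Word 3: 'fig' -> no
  Word 4: 'dot' -> no
  Word 5: 'dot' -> no
  Word 6: 'cot' -> no
  Word 7: 'sun' -> no
  Word 8: 'bag' -> no
Total matches: 2

2


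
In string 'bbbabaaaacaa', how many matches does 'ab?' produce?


Pattern 'ab?' matches 'a' optionally followed by 'b'.
String: 'bbbabaaaacaa'
Scanning left to right for 'a' then checking next char:
  Match 1: 'ab' (a followed by b)
  Match 2: 'a' (a not followed by b)
  Match 3: 'a' (a not followed by b)
  Match 4: 'a' (a not followed by b)
  Match 5: 'a' (a not followed by b)
  Match 6: 'a' (a not followed by b)
  Match 7: 'a' (a not followed by b)
Total matches: 7

7


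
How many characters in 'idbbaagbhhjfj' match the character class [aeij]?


Character class [aeij] matches any of: {a, e, i, j}
Scanning string 'idbbaagbhhjfj' character by character:
  pos 0: 'i' -> MATCH
  pos 1: 'd' -> no
  pos 2: 'b' -> no
  pos 3: 'b' -> no
  pos 4: 'a' -> MATCH
  pos 5: 'a' -> MATCH
  pos 6: 'g' -> no
  pos 7: 'b' -> no
  pos 8: 'h' -> no
  pos 9: 'h' -> no
  pos 10: 'j' -> MATCH
  pos 11: 'f' -> no
  pos 12: 'j' -> MATCH
Total matches: 5

5


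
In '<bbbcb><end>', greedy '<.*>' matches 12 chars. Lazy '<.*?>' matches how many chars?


Greedy '<.*>' tries to match as MUCH as possible.
Lazy '<.*?>' tries to match as LITTLE as possible.

String: '<bbbcb><end>'
Greedy '<.*>' starts at first '<' and extends to the LAST '>': '<bbbcb><end>' (12 chars)
Lazy '<.*?>' starts at first '<' and stops at the FIRST '>': '<bbbcb>' (7 chars)

7


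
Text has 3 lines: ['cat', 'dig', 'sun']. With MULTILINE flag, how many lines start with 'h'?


With MULTILINE flag, ^ matches the start of each line.
Lines: ['cat', 'dig', 'sun']
Checking which lines start with 'h':
  Line 1: 'cat' -> no
  Line 2: 'dig' -> no
  Line 3: 'sun' -> no
Matching lines: []
Count: 0

0


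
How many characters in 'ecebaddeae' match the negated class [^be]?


Negated class [^be] matches any char NOT in {b, e}
Scanning 'ecebaddeae':
  pos 0: 'e' -> no (excluded)
  pos 1: 'c' -> MATCH
  pos 2: 'e' -> no (excluded)
  pos 3: 'b' -> no (excluded)
  pos 4: 'a' -> MATCH
  pos 5: 'd' -> MATCH
  pos 6: 'd' -> MATCH
  pos 7: 'e' -> no (excluded)
  pos 8: 'a' -> MATCH
  pos 9: 'e' -> no (excluded)
Total matches: 5

5


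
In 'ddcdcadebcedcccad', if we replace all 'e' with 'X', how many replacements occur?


re.sub('e', 'X', text) replaces every occurrence of 'e' with 'X'.
Text: 'ddcdcadebcedcccad'
Scanning for 'e':
  pos 7: 'e' -> replacement #1
  pos 10: 'e' -> replacement #2
Total replacements: 2

2


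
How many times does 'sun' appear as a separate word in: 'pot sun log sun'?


Scanning each word for exact match 'sun':
  Word 1: 'pot' -> no
  Word 2: 'sun' -> MATCH
  Word 3: 'log' -> no
  Word 4: 'sun' -> MATCH
Total matches: 2

2


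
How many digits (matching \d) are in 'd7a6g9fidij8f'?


\d matches any digit 0-9.
Scanning 'd7a6g9fidij8f':
  pos 1: '7' -> DIGIT
  pos 3: '6' -> DIGIT
  pos 5: '9' -> DIGIT
  pos 11: '8' -> DIGIT
Digits found: ['7', '6', '9', '8']
Total: 4

4


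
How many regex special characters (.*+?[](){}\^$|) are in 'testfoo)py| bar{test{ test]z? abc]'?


Regex special characters are: . * + ? [ ] ( ) { } \ ^ $ |
Scanning 'testfoo)py| bar{test{ test]z? abc]':
  pos 7: ')' -> SPECIAL
  pos 10: '|' -> SPECIAL
  pos 15: '{' -> SPECIAL
  pos 20: '{' -> SPECIAL
  pos 26: ']' -> SPECIAL
  pos 28: '?' -> SPECIAL
  pos 33: ']' -> SPECIAL
Special chars found: [')', '|', '{', '{', ']', '?', ']']
Total: 7

7


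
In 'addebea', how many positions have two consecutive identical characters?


Looking for consecutive identical characters in 'addebea':
  pos 0-1: 'a' vs 'd' -> different
  pos 1-2: 'd' vs 'd' -> MATCH ('dd')
  pos 2-3: 'd' vs 'e' -> different
  pos 3-4: 'e' vs 'b' -> different
  pos 4-5: 'b' vs 'e' -> different
  pos 5-6: 'e' vs 'a' -> different
Consecutive identical pairs: ['dd']
Count: 1

1


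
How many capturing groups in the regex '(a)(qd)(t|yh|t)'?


To count capturing groups, count each '(' that starts a group.
Pattern: '(a)(qd)(t|yh|t)'
Walking through the pattern:
  Position 0: '(' -> group #1
  Position 3: '(' -> group #2
  Position 7: '(' -> group #3
Total capturing groups: 3

3


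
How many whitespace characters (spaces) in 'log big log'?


\s matches whitespace characters (spaces, tabs, etc.).
Text: 'log big log'
This text has 3 words separated by spaces.
Number of spaces = number of words - 1 = 3 - 1 = 2

2


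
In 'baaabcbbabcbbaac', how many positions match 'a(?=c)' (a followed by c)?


Lookahead 'a(?=c)' matches 'a' only when followed by 'c'.
String: 'baaabcbbabcbbaac'
Checking each position where char is 'a':
  pos 1: 'a' -> no (next='a')
  pos 2: 'a' -> no (next='a')
  pos 3: 'a' -> no (next='b')
  pos 8: 'a' -> no (next='b')
  pos 13: 'a' -> no (next='a')
  pos 14: 'a' -> MATCH (next='c')
Matching positions: [14]
Count: 1

1


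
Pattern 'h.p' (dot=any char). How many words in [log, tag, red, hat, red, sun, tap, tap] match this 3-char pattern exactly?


Pattern 'h.p' means: starts with 'h', any single char, ends with 'p'.
Checking each word (must be exactly 3 chars):
  'log' (len=3): no
  'tag' (len=3): no
  'red' (len=3): no
  'hat' (len=3): no
  'red' (len=3): no
  'sun' (len=3): no
  'tap' (len=3): no
  'tap' (len=3): no
Matching words: []
Total: 0

0


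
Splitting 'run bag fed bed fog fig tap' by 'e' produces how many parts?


Splitting by 'e' breaks the string at each occurrence of the separator.
Text: 'run bag fed bed fog fig tap'
Parts after split:
  Part 1: 'run bag f'
  Part 2: 'd b'
  Part 3: 'd fog fig tap'
Total parts: 3

3


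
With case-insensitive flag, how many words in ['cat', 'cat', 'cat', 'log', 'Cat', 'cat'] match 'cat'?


Case-insensitive matching: compare each word's lowercase form to 'cat'.
  'cat' -> lower='cat' -> MATCH
  'cat' -> lower='cat' -> MATCH
  'cat' -> lower='cat' -> MATCH
  'log' -> lower='log' -> no
  'Cat' -> lower='cat' -> MATCH
  'cat' -> lower='cat' -> MATCH
Matches: ['cat', 'cat', 'cat', 'Cat', 'cat']
Count: 5

5


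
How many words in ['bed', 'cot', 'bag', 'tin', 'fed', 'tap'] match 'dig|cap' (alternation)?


Alternation 'dig|cap' matches either 'dig' or 'cap'.
Checking each word:
  'bed' -> no
  'cot' -> no
  'bag' -> no
  'tin' -> no
  'fed' -> no
  'tap' -> no
Matches: []
Count: 0

0


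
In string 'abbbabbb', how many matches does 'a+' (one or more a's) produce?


Pattern 'a+' matches one or more consecutive a's.
String: 'abbbabbb'
Scanning for runs of a:
  Match 1: 'a' (length 1)
  Match 2: 'a' (length 1)
Total matches: 2

2


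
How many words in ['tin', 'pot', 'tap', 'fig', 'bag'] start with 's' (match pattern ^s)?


Pattern ^s anchors to start of word. Check which words begin with 's':
  'tin' -> no
  'pot' -> no
  'tap' -> no
  'fig' -> no
  'bag' -> no
Matching words: []
Count: 0

0


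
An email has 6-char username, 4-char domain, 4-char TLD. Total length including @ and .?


An email address has format: username@domain.tld
Username length: 6
'@' character: 1
Domain length: 4
'.' character: 1
TLD length: 4
Total = 6 + 1 + 4 + 1 + 4 = 16

16


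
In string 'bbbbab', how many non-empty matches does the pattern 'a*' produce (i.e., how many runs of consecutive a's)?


Pattern 'a*' matches zero or more a's. We want non-empty runs of consecutive a's.
String: 'bbbbab'
Walking through the string to find runs of a's:
  Run 1: positions 4-4 -> 'a'
Non-empty runs found: ['a']
Count: 1

1


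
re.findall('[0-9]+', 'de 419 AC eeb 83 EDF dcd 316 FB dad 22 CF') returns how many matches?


Pattern '[0-9]+' finds one or more digits.
Text: 'de 419 AC eeb 83 EDF dcd 316 FB dad 22 CF'
Scanning for matches:
  Match 1: '419'
  Match 2: '83'
  Match 3: '316'
  Match 4: '22'
Total matches: 4

4


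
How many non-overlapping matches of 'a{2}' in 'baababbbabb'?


Pattern 'a{2}' matches exactly 2 consecutive a's (greedy, non-overlapping).
String: 'baababbbabb'
Scanning for runs of a's:
  Run at pos 1: 'aa' (length 2) -> 1 match(es)
  Run at pos 4: 'a' (length 1) -> 0 match(es)
  Run at pos 8: 'a' (length 1) -> 0 match(es)
Matches found: ['aa']
Total: 1

1


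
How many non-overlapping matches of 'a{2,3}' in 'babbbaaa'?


Pattern 'a{2,3}' matches between 2 and 3 consecutive a's (greedy).
String: 'babbbaaa'
Finding runs of a's and applying greedy matching:
  Run at pos 1: 'a' (length 1)
  Run at pos 5: 'aaa' (length 3)
Matches: ['aaa']
Count: 1

1


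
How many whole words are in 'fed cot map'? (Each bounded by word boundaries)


Word boundaries (\b) mark the start/end of each word.
Text: 'fed cot map'
Splitting by whitespace:
  Word 1: 'fed'
  Word 2: 'cot'
  Word 3: 'map'
Total whole words: 3

3


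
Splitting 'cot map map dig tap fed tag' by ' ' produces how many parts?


Splitting by ' ' breaks the string at each occurrence of the separator.
Text: 'cot map map dig tap fed tag'
Parts after split:
  Part 1: 'cot'
  Part 2: 'map'
  Part 3: 'map'
  Part 4: 'dig'
  Part 5: 'tap'
  Part 6: 'fed'
  Part 7: 'tag'
Total parts: 7

7


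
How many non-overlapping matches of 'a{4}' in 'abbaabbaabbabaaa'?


Pattern 'a{4}' matches exactly 4 consecutive a's (greedy, non-overlapping).
String: 'abbaabbaabbabaaa'
Scanning for runs of a's:
  Run at pos 0: 'a' (length 1) -> 0 match(es)
  Run at pos 3: 'aa' (length 2) -> 0 match(es)
  Run at pos 7: 'aa' (length 2) -> 0 match(es)
  Run at pos 11: 'a' (length 1) -> 0 match(es)
  Run at pos 13: 'aaa' (length 3) -> 0 match(es)
Matches found: []
Total: 0

0


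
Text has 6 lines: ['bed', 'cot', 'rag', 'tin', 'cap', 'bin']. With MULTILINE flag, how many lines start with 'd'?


With MULTILINE flag, ^ matches the start of each line.
Lines: ['bed', 'cot', 'rag', 'tin', 'cap', 'bin']
Checking which lines start with 'd':
  Line 1: 'bed' -> no
  Line 2: 'cot' -> no
  Line 3: 'rag' -> no
  Line 4: 'tin' -> no
  Line 5: 'cap' -> no
  Line 6: 'bin' -> no
Matching lines: []
Count: 0

0


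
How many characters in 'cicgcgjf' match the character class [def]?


Character class [def] matches any of: {d, e, f}
Scanning string 'cicgcgjf' character by character:
  pos 0: 'c' -> no
  pos 1: 'i' -> no
  pos 2: 'c' -> no
  pos 3: 'g' -> no
  pos 4: 'c' -> no
  pos 5: 'g' -> no
  pos 6: 'j' -> no
  pos 7: 'f' -> MATCH
Total matches: 1

1


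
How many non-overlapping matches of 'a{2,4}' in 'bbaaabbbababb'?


Pattern 'a{2,4}' matches between 2 and 4 consecutive a's (greedy).
String: 'bbaaabbbababb'
Finding runs of a's and applying greedy matching:
  Run at pos 2: 'aaa' (length 3)
  Run at pos 8: 'a' (length 1)
  Run at pos 10: 'a' (length 1)
Matches: ['aaa']
Count: 1

1


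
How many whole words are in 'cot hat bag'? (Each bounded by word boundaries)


Word boundaries (\b) mark the start/end of each word.
Text: 'cot hat bag'
Splitting by whitespace:
  Word 1: 'cot'
  Word 2: 'hat'
  Word 3: 'bag'
Total whole words: 3

3


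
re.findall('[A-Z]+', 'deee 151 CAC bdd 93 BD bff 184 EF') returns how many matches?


Pattern '[A-Z]+' finds one or more uppercase letters.
Text: 'deee 151 CAC bdd 93 BD bff 184 EF'
Scanning for matches:
  Match 1: 'CAC'
  Match 2: 'BD'
  Match 3: 'EF'
Total matches: 3

3


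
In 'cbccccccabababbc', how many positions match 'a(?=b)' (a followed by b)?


Lookahead 'a(?=b)' matches 'a' only when followed by 'b'.
String: 'cbccccccabababbc'
Checking each position where char is 'a':
  pos 8: 'a' -> MATCH (next='b')
  pos 10: 'a' -> MATCH (next='b')
  pos 12: 'a' -> MATCH (next='b')
Matching positions: [8, 10, 12]
Count: 3

3


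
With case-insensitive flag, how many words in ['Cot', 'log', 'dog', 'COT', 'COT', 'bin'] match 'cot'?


Case-insensitive matching: compare each word's lowercase form to 'cot'.
  'Cot' -> lower='cot' -> MATCH
  'log' -> lower='log' -> no
  'dog' -> lower='dog' -> no
  'COT' -> lower='cot' -> MATCH
  'COT' -> lower='cot' -> MATCH
  'bin' -> lower='bin' -> no
Matches: ['Cot', 'COT', 'COT']
Count: 3

3


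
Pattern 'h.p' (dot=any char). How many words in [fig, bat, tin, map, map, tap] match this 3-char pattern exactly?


Pattern 'h.p' means: starts with 'h', any single char, ends with 'p'.
Checking each word (must be exactly 3 chars):
  'fig' (len=3): no
  'bat' (len=3): no
  'tin' (len=3): no
  'map' (len=3): no
  'map' (len=3): no
  'tap' (len=3): no
Matching words: []
Total: 0

0


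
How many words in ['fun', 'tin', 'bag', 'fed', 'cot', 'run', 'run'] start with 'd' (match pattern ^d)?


Pattern ^d anchors to start of word. Check which words begin with 'd':
  'fun' -> no
  'tin' -> no
  'bag' -> no
  'fed' -> no
  'cot' -> no
  'run' -> no
  'run' -> no
Matching words: []
Count: 0

0


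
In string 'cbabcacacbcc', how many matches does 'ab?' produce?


Pattern 'ab?' matches 'a' optionally followed by 'b'.
String: 'cbabcacacbcc'
Scanning left to right for 'a' then checking next char:
  Match 1: 'ab' (a followed by b)
  Match 2: 'a' (a not followed by b)
  Match 3: 'a' (a not followed by b)
Total matches: 3

3


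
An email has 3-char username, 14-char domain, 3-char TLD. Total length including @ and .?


An email address has format: username@domain.tld
Username length: 3
'@' character: 1
Domain length: 14
'.' character: 1
TLD length: 3
Total = 3 + 1 + 14 + 1 + 3 = 22

22


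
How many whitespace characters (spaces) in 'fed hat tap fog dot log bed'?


\s matches whitespace characters (spaces, tabs, etc.).
Text: 'fed hat tap fog dot log bed'
This text has 7 words separated by spaces.
Number of spaces = number of words - 1 = 7 - 1 = 6

6


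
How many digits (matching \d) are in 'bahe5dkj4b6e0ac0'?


\d matches any digit 0-9.
Scanning 'bahe5dkj4b6e0ac0':
  pos 4: '5' -> DIGIT
  pos 8: '4' -> DIGIT
  pos 10: '6' -> DIGIT
  pos 12: '0' -> DIGIT
  pos 15: '0' -> DIGIT
Digits found: ['5', '4', '6', '0', '0']
Total: 5

5


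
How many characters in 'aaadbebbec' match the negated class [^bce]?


Negated class [^bce] matches any char NOT in {b, c, e}
Scanning 'aaadbebbec':
  pos 0: 'a' -> MATCH
  pos 1: 'a' -> MATCH
  pos 2: 'a' -> MATCH
  pos 3: 'd' -> MATCH
  pos 4: 'b' -> no (excluded)
  pos 5: 'e' -> no (excluded)
  pos 6: 'b' -> no (excluded)
  pos 7: 'b' -> no (excluded)
  pos 8: 'e' -> no (excluded)
  pos 9: 'c' -> no (excluded)
Total matches: 4

4


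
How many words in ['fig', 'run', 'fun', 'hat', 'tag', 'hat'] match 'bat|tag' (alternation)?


Alternation 'bat|tag' matches either 'bat' or 'tag'.
Checking each word:
  'fig' -> no
  'run' -> no
  'fun' -> no
  'hat' -> no
  'tag' -> MATCH
  'hat' -> no
Matches: ['tag']
Count: 1

1


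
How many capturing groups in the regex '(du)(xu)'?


To count capturing groups, count each '(' that starts a group.
Pattern: '(du)(xu)'
Walking through the pattern:
  Position 0: '(' -> group #1
  Position 4: '(' -> group #2
Total capturing groups: 2

2


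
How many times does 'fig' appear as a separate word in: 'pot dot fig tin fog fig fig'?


Scanning each word for exact match 'fig':
  Word 1: 'pot' -> no
  Word 2: 'dot' -> no
  Word 3: 'fig' -> MATCH
  Word 4: 'tin' -> no
  Word 5: 'fog' -> no
  Word 6: 'fig' -> MATCH
  Word 7: 'fig' -> MATCH
Total matches: 3

3


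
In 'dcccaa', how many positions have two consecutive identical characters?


Looking for consecutive identical characters in 'dcccaa':
  pos 0-1: 'd' vs 'c' -> different
  pos 1-2: 'c' vs 'c' -> MATCH ('cc')
  pos 2-3: 'c' vs 'c' -> MATCH ('cc')
  pos 3-4: 'c' vs 'a' -> different
  pos 4-5: 'a' vs 'a' -> MATCH ('aa')
Consecutive identical pairs: ['cc', 'cc', 'aa']
Count: 3

3


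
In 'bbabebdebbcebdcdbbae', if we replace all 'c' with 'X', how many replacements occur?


re.sub('c', 'X', text) replaces every occurrence of 'c' with 'X'.
Text: 'bbabebdebbcebdcdbbae'
Scanning for 'c':
  pos 10: 'c' -> replacement #1
  pos 14: 'c' -> replacement #2
Total replacements: 2

2


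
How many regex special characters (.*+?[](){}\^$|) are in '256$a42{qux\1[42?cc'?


Regex special characters are: . * + ? [ ] ( ) { } \ ^ $ |
Scanning '256$a42{qux\1[42?cc':
  pos 3: '$' -> SPECIAL
  pos 7: '{' -> SPECIAL
  pos 11: '\' -> SPECIAL
  pos 13: '[' -> SPECIAL
  pos 16: '?' -> SPECIAL
Special chars found: ['$', '{', '\\', '[', '?']
Total: 5

5


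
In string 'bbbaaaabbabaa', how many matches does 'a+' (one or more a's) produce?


Pattern 'a+' matches one or more consecutive a's.
String: 'bbbaaaabbabaa'
Scanning for runs of a:
  Match 1: 'aaaa' (length 4)
  Match 2: 'a' (length 1)
  Match 3: 'aa' (length 2)
Total matches: 3

3


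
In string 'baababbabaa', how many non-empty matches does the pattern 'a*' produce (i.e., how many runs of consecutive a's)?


Pattern 'a*' matches zero or more a's. We want non-empty runs of consecutive a's.
String: 'baababbabaa'
Walking through the string to find runs of a's:
  Run 1: positions 1-2 -> 'aa'
  Run 2: positions 4-4 -> 'a'
  Run 3: positions 7-7 -> 'a'
  Run 4: positions 9-10 -> 'aa'
Non-empty runs found: ['aa', 'a', 'a', 'aa']
Count: 4

4


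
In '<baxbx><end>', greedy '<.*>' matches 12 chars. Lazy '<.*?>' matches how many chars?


Greedy '<.*>' tries to match as MUCH as possible.
Lazy '<.*?>' tries to match as LITTLE as possible.

String: '<baxbx><end>'
Greedy '<.*>' starts at first '<' and extends to the LAST '>': '<baxbx><end>' (12 chars)
Lazy '<.*?>' starts at first '<' and stops at the FIRST '>': '<baxbx>' (7 chars)

7


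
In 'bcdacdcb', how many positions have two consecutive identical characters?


Looking for consecutive identical characters in 'bcdacdcb':
  pos 0-1: 'b' vs 'c' -> different
  pos 1-2: 'c' vs 'd' -> different
  pos 2-3: 'd' vs 'a' -> different
  pos 3-4: 'a' vs 'c' -> different
  pos 4-5: 'c' vs 'd' -> different
  pos 5-6: 'd' vs 'c' -> different
  pos 6-7: 'c' vs 'b' -> different
Consecutive identical pairs: []
Count: 0

0


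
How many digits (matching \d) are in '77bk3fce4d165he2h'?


\d matches any digit 0-9.
Scanning '77bk3fce4d165he2h':
  pos 0: '7' -> DIGIT
  pos 1: '7' -> DIGIT
  pos 4: '3' -> DIGIT
  pos 8: '4' -> DIGIT
  pos 10: '1' -> DIGIT
  pos 11: '6' -> DIGIT
  pos 12: '5' -> DIGIT
  pos 15: '2' -> DIGIT
Digits found: ['7', '7', '3', '4', '1', '6', '5', '2']
Total: 8

8


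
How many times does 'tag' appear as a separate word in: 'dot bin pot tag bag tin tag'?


Scanning each word for exact match 'tag':
  Word 1: 'dot' -> no
  Word 2: 'bin' -> no
  Word 3: 'pot' -> no
  Word 4: 'tag' -> MATCH
  Word 5: 'bag' -> no
  Word 6: 'tin' -> no
  Word 7: 'tag' -> MATCH
Total matches: 2

2


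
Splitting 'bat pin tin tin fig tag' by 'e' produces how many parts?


Splitting by 'e' breaks the string at each occurrence of the separator.
Text: 'bat pin tin tin fig tag'
Parts after split:
  Part 1: 'bat pin tin tin fig tag'
Total parts: 1

1


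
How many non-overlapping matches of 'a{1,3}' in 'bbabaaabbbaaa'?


Pattern 'a{1,3}' matches between 1 and 3 consecutive a's (greedy).
String: 'bbabaaabbbaaa'
Finding runs of a's and applying greedy matching:
  Run at pos 2: 'a' (length 1)
  Run at pos 4: 'aaa' (length 3)
  Run at pos 10: 'aaa' (length 3)
Matches: ['a', 'aaa', 'aaa']
Count: 3

3


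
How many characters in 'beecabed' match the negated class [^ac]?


Negated class [^ac] matches any char NOT in {a, c}
Scanning 'beecabed':
  pos 0: 'b' -> MATCH
  pos 1: 'e' -> MATCH
  pos 2: 'e' -> MATCH
  pos 3: 'c' -> no (excluded)
  pos 4: 'a' -> no (excluded)
  pos 5: 'b' -> MATCH
  pos 6: 'e' -> MATCH
  pos 7: 'd' -> MATCH
Total matches: 6

6


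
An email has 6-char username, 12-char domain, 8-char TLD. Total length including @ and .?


An email address has format: username@domain.tld
Username length: 6
'@' character: 1
Domain length: 12
'.' character: 1
TLD length: 8
Total = 6 + 1 + 12 + 1 + 8 = 28

28


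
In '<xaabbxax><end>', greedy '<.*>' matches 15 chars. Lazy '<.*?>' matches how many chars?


Greedy '<.*>' tries to match as MUCH as possible.
Lazy '<.*?>' tries to match as LITTLE as possible.

String: '<xaabbxax><end>'
Greedy '<.*>' starts at first '<' and extends to the LAST '>': '<xaabbxax><end>' (15 chars)
Lazy '<.*?>' starts at first '<' and stops at the FIRST '>': '<xaabbxax>' (10 chars)

10


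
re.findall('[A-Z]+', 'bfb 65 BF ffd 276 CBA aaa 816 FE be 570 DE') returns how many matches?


Pattern '[A-Z]+' finds one or more uppercase letters.
Text: 'bfb 65 BF ffd 276 CBA aaa 816 FE be 570 DE'
Scanning for matches:
  Match 1: 'BF'
  Match 2: 'CBA'
  Match 3: 'FE'
  Match 4: 'DE'
Total matches: 4

4


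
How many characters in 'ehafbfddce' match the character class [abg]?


Character class [abg] matches any of: {a, b, g}
Scanning string 'ehafbfddce' character by character:
  pos 0: 'e' -> no
  pos 1: 'h' -> no
  pos 2: 'a' -> MATCH
  pos 3: 'f' -> no
  pos 4: 'b' -> MATCH
  pos 5: 'f' -> no
  pos 6: 'd' -> no
  pos 7: 'd' -> no
  pos 8: 'c' -> no
  pos 9: 'e' -> no
Total matches: 2

2


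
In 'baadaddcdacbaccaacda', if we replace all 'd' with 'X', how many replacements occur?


re.sub('d', 'X', text) replaces every occurrence of 'd' with 'X'.
Text: 'baadaddcdacbaccaacda'
Scanning for 'd':
  pos 3: 'd' -> replacement #1
  pos 5: 'd' -> replacement #2
  pos 6: 'd' -> replacement #3
  pos 8: 'd' -> replacement #4
  pos 18: 'd' -> replacement #5
Total replacements: 5

5


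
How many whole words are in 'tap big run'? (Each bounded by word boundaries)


Word boundaries (\b) mark the start/end of each word.
Text: 'tap big run'
Splitting by whitespace:
  Word 1: 'tap'
  Word 2: 'big'
  Word 3: 'run'
Total whole words: 3

3


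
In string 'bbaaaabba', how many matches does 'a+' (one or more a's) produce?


Pattern 'a+' matches one or more consecutive a's.
String: 'bbaaaabba'
Scanning for runs of a:
  Match 1: 'aaaa' (length 4)
  Match 2: 'a' (length 1)
Total matches: 2

2


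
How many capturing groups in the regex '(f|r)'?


To count capturing groups, count each '(' that starts a group.
Pattern: '(f|r)'
Walking through the pattern:
  Position 0: '(' -> group #1
Total capturing groups: 1

1


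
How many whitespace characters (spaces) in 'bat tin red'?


\s matches whitespace characters (spaces, tabs, etc.).
Text: 'bat tin red'
This text has 3 words separated by spaces.
Number of spaces = number of words - 1 = 3 - 1 = 2

2


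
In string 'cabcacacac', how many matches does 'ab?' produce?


Pattern 'ab?' matches 'a' optionally followed by 'b'.
String: 'cabcacacac'
Scanning left to right for 'a' then checking next char:
  Match 1: 'ab' (a followed by b)
  Match 2: 'a' (a not followed by b)
  Match 3: 'a' (a not followed by b)
  Match 4: 'a' (a not followed by b)
Total matches: 4

4


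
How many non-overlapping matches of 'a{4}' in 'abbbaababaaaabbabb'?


Pattern 'a{4}' matches exactly 4 consecutive a's (greedy, non-overlapping).
String: 'abbbaababaaaabbabb'
Scanning for runs of a's:
  Run at pos 0: 'a' (length 1) -> 0 match(es)
  Run at pos 4: 'aa' (length 2) -> 0 match(es)
  Run at pos 7: 'a' (length 1) -> 0 match(es)
  Run at pos 9: 'aaaa' (length 4) -> 1 match(es)
  Run at pos 15: 'a' (length 1) -> 0 match(es)
Matches found: ['aaaa']
Total: 1

1


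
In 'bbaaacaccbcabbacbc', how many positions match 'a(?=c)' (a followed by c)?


Lookahead 'a(?=c)' matches 'a' only when followed by 'c'.
String: 'bbaaacaccbcabbacbc'
Checking each position where char is 'a':
  pos 2: 'a' -> no (next='a')
  pos 3: 'a' -> no (next='a')
  pos 4: 'a' -> MATCH (next='c')
  pos 6: 'a' -> MATCH (next='c')
  pos 11: 'a' -> no (next='b')
  pos 14: 'a' -> MATCH (next='c')
Matching positions: [4, 6, 14]
Count: 3

3


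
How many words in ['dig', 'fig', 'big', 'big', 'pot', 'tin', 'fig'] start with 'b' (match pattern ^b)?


Pattern ^b anchors to start of word. Check which words begin with 'b':
  'dig' -> no
  'fig' -> no
  'big' -> MATCH (starts with 'b')
  'big' -> MATCH (starts with 'b')
  'pot' -> no
  'tin' -> no
  'fig' -> no
Matching words: ['big', 'big']
Count: 2

2


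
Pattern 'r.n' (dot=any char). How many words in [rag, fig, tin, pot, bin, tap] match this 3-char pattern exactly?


Pattern 'r.n' means: starts with 'r', any single char, ends with 'n'.
Checking each word (must be exactly 3 chars):
  'rag' (len=3): no
  'fig' (len=3): no
  'tin' (len=3): no
  'pot' (len=3): no
  'bin' (len=3): no
  'tap' (len=3): no
Matching words: []
Total: 0

0


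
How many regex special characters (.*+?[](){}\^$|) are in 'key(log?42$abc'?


Regex special characters are: . * + ? [ ] ( ) { } \ ^ $ |
Scanning 'key(log?42$abc':
  pos 3: '(' -> SPECIAL
  pos 7: '?' -> SPECIAL
  pos 10: '$' -> SPECIAL
Special chars found: ['(', '?', '$']
Total: 3

3


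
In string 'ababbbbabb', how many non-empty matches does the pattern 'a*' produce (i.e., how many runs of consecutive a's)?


Pattern 'a*' matches zero or more a's. We want non-empty runs of consecutive a's.
String: 'ababbbbabb'
Walking through the string to find runs of a's:
  Run 1: positions 0-0 -> 'a'
  Run 2: positions 2-2 -> 'a'
  Run 3: positions 7-7 -> 'a'
Non-empty runs found: ['a', 'a', 'a']
Count: 3

3


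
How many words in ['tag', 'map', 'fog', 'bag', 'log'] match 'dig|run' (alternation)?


Alternation 'dig|run' matches either 'dig' or 'run'.
Checking each word:
  'tag' -> no
  'map' -> no
  'fog' -> no
  'bag' -> no
  'log' -> no
Matches: []
Count: 0

0


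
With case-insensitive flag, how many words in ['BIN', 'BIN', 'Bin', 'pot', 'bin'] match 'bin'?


Case-insensitive matching: compare each word's lowercase form to 'bin'.
  'BIN' -> lower='bin' -> MATCH
  'BIN' -> lower='bin' -> MATCH
  'Bin' -> lower='bin' -> MATCH
  'pot' -> lower='pot' -> no
  'bin' -> lower='bin' -> MATCH
Matches: ['BIN', 'BIN', 'Bin', 'bin']
Count: 4

4


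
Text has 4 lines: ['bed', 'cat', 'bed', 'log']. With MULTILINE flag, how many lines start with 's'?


With MULTILINE flag, ^ matches the start of each line.
Lines: ['bed', 'cat', 'bed', 'log']
Checking which lines start with 's':
  Line 1: 'bed' -> no
  Line 2: 'cat' -> no
  Line 3: 'bed' -> no
  Line 4: 'log' -> no
Matching lines: []
Count: 0

0


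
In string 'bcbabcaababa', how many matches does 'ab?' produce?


Pattern 'ab?' matches 'a' optionally followed by 'b'.
String: 'bcbabcaababa'
Scanning left to right for 'a' then checking next char:
  Match 1: 'ab' (a followed by b)
  Match 2: 'a' (a not followed by b)
  Match 3: 'ab' (a followed by b)
  Match 4: 'ab' (a followed by b)
  Match 5: 'a' (a not followed by b)
Total matches: 5

5


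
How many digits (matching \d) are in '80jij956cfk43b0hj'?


\d matches any digit 0-9.
Scanning '80jij956cfk43b0hj':
  pos 0: '8' -> DIGIT
  pos 1: '0' -> DIGIT
  pos 5: '9' -> DIGIT
  pos 6: '5' -> DIGIT
  pos 7: '6' -> DIGIT
  pos 11: '4' -> DIGIT
  pos 12: '3' -> DIGIT
  pos 14: '0' -> DIGIT
Digits found: ['8', '0', '9', '5', '6', '4', '3', '0']
Total: 8

8


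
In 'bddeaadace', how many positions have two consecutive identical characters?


Looking for consecutive identical characters in 'bddeaadace':
  pos 0-1: 'b' vs 'd' -> different
  pos 1-2: 'd' vs 'd' -> MATCH ('dd')
  pos 2-3: 'd' vs 'e' -> different
  pos 3-4: 'e' vs 'a' -> different
  pos 4-5: 'a' vs 'a' -> MATCH ('aa')
  pos 5-6: 'a' vs 'd' -> different
  pos 6-7: 'd' vs 'a' -> different
  pos 7-8: 'a' vs 'c' -> different
  pos 8-9: 'c' vs 'e' -> different
Consecutive identical pairs: ['dd', 'aa']
Count: 2

2


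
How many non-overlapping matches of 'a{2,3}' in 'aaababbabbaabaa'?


Pattern 'a{2,3}' matches between 2 and 3 consecutive a's (greedy).
String: 'aaababbabbaabaa'
Finding runs of a's and applying greedy matching:
  Run at pos 0: 'aaa' (length 3)
  Run at pos 4: 'a' (length 1)
  Run at pos 7: 'a' (length 1)
  Run at pos 10: 'aa' (length 2)
  Run at pos 13: 'aa' (length 2)
Matches: ['aaa', 'aa', 'aa']
Count: 3

3


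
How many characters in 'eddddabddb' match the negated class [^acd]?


Negated class [^acd] matches any char NOT in {a, c, d}
Scanning 'eddddabddb':
  pos 0: 'e' -> MATCH
  pos 1: 'd' -> no (excluded)
  pos 2: 'd' -> no (excluded)
  pos 3: 'd' -> no (excluded)
  pos 4: 'd' -> no (excluded)
  pos 5: 'a' -> no (excluded)
  pos 6: 'b' -> MATCH
  pos 7: 'd' -> no (excluded)
  pos 8: 'd' -> no (excluded)
  pos 9: 'b' -> MATCH
Total matches: 3

3


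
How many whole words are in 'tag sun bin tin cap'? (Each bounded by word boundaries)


Word boundaries (\b) mark the start/end of each word.
Text: 'tag sun bin tin cap'
Splitting by whitespace:
  Word 1: 'tag'
  Word 2: 'sun'
  Word 3: 'bin'
  Word 4: 'tin'
  Word 5: 'cap'
Total whole words: 5

5


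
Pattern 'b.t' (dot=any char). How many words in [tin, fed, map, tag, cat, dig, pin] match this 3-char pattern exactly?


Pattern 'b.t' means: starts with 'b', any single char, ends with 't'.
Checking each word (must be exactly 3 chars):
  'tin' (len=3): no
  'fed' (len=3): no
  'map' (len=3): no
  'tag' (len=3): no
  'cat' (len=3): no
  'dig' (len=3): no
  'pin' (len=3): no
Matching words: []
Total: 0

0
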